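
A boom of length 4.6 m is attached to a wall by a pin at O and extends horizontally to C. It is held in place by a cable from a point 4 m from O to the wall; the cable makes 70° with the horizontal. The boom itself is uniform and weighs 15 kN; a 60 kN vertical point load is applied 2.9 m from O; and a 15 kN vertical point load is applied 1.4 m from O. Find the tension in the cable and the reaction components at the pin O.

ΣM about O: T·sin70°·4 − 15·2.3 − 60·2.9 − 15·1.4 = 0 → T = 229.5/(4·0.939693) = 61.0572 ≈ 61.06 kN.
ΣF_x = 0: O_x − T·cos70° = 0 → O_x = 61.0572 × 0.34202 = 20.88 kN.
ΣF_y = 0: O_y + T·sin70° − 15 − 60 − 15 = 0 → O_y = 90 − 61.0572 × 0.939693 = 32.62 kN.

T = 61.06 kN, O_x = 20.88 kN, O_y = 32.62 kN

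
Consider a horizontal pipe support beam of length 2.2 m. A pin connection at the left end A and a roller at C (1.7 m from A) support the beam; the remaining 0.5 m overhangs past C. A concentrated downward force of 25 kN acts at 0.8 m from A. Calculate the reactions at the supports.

Taking moments about A: C_y·1.7 − 25·0.8 = 0 → C_y = 20/1.7 = 11.7647 ≈ 11.76 kN.
ΣF_y = 0: A_y + 11.7647 − 25 = 0 → A_y = 13.24 kN.
ΣF_x = 0: no horizontal applied forces, so A_x = 0.

A_x = 0, A_y = 13.24 kN, C_y = 11.76 kN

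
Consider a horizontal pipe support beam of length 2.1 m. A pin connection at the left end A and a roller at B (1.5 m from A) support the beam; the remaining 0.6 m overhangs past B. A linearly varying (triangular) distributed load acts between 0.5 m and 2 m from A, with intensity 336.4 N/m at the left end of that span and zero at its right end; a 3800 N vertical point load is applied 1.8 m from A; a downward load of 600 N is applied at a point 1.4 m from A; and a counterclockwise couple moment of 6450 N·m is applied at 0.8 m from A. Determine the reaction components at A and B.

Resultant of the triangular load: ½ × 336.4 × 1.5 = 252.3 N, acting at 1 m from A (one-third of the span from the peak).
Moments about A: B_y·1.5 − (½·336.4·1.5)·1 − 3800·1.8 − 600·1.4 + 6450 = 0 → B_y = 1482.3/1.5 = 988.2 N.
ΣF_y = 0: A_y + 988.2 − ½·336.4·1.5 − 3800 − 600 = 0 → A_y = 3664 N.
ΣF_x = 0: no horizontal applied forces, so A_x = 0.

A_x = 0, A_y = 3664 N, B_y = 988.2 N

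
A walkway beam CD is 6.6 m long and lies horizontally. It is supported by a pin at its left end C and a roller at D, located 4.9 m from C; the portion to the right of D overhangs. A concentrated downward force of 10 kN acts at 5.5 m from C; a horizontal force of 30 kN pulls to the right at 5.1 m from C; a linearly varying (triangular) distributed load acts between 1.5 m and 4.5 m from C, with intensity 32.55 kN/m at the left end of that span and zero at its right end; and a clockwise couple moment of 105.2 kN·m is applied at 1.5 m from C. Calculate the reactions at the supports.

C_x = -30.00 kN, C_y = 1.220 kN, D_y = 57.60 kN

Resultant of the triangular load: ½ × 32.55 × 3 = 48.825 kN, acting at 2.5 m from C (one-third of the span from the peak).
ΣM about C: D_y·4.9 − 10·5.5 − (½·32.55·3)·2.5 − 105.2 = 0 → D_y = 282.2625/4.9 = 57.6046 ≈ 57.60 kN.
ΣF_y = 0: C_y + 57.6046 − 10 − ½·32.55·3 = 0 → C_y = 1.220 kN.
ΣF_x = 0: C_x + 30 = 0 → C_x = -30.00 kN.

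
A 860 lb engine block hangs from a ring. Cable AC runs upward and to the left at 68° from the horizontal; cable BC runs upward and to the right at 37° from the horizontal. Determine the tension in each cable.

ΣF_x = 0: −T_AC·cos68° + T_BC·cos37° = 0 → T_BC = 0.469058·T_AC.
ΣF_y = 0: T_AC·sin68° + T_BC·sin37° = 860.
Substitute: T_AC·(0.927184 + 0.469058·0.601815) = 860 → T_AC = 711.055 ≈ 711.1 lb.
Then T_BC = 0.469058 × 711.055 = 333.5 lb.

T_AC = 711.1 lb, T_BC = 333.5 lb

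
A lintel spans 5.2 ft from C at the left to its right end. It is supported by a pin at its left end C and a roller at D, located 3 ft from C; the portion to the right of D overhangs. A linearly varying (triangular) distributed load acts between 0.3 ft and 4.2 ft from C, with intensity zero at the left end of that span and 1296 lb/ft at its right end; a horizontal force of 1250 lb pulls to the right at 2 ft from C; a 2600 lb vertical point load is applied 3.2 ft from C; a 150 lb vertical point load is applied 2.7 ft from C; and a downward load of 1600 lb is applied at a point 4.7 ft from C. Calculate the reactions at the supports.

Resultant of the triangular load: ½ × 1296 × 3.9 = 2527.2 lb, acting at 2.9 ft from C (one-third of the span from the peak).
Taking moments about C: D_y·3 − (½·1296·3.9)·2.9 − 2600·3.2 − 150·2.7 − 1600·4.7 = 0 → D_y = 23573.88/3 = 7857.96 ≈ 7858 lb.
ΣF_y = 0: C_y + 7857.96 − ½·1296·3.9 − 2600 − 150 − 1600 = 0 → C_y = -980.8 lb.
ΣF_x = 0: C_x + 1250 = 0 → C_x = -1250 lb.

C_x = -1250 lb, C_y = -980.8 lb, D_y = 7858 lb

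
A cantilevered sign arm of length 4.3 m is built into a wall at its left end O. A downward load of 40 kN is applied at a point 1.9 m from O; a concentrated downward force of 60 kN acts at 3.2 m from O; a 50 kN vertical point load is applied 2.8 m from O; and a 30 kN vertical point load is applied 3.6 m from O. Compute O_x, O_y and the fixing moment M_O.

ΣF_x = 0: O_x = 0.
ΣF_y = 0: O_y − 40 − 60 − 50 − 30 = 0 → O_y = 180.0 kN.
ΣM about O: M_O − 40·1.9 − 60·3.2 − 50·2.8 − 30·3.6 = 0 → M_O = 516.0 kN·m.

O_x = 0, O_y = 180.0 kN, M_O = 516.0 kN·m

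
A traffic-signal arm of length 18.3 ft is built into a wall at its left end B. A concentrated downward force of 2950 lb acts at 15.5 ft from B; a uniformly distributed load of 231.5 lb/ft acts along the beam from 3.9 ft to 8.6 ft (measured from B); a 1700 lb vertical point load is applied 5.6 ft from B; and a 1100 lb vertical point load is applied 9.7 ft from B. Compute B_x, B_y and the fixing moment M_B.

B_x = 0, B_y = 6838 lb, M_B = 72720 lb·ft

Resultant of the distributed load: 231.5 × 4.7 = 1088.05 lb at 6.25 ft from B.
ΣF_x = 0: B_x = 0.
ΣF_y = 0: B_y − 2950 − 231.5·4.7 − 1700 − 1100 = 0 → B_y = 6838 lb.
ΣM about B: M_B − 2950·15.5 − (231.5·4.7)·6.25 − 1700·5.6 − 1100·9.7 = 0 → M_B = 72720 lb·ft.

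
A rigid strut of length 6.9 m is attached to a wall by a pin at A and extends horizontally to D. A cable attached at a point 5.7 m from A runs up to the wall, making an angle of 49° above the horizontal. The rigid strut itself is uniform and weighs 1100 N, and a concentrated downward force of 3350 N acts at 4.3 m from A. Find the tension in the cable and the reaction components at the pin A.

ΣM about A: T·sin49°·5.7 − 1100·3.45 − 3350·4.3 = 0 → T = 18200/(5.7·0.75471) = 4230.74 ≈ 4231 N.
ΣF_x = 0: A_x − T·cos49° = 0 → A_x = 4230.74 × 0.656059 = 2776 N.
ΣF_y = 0: A_y + T·sin49° − 1100 − 3350 = 0 → A_y = 4450 − 4230.74 × 0.75471 = 1257 N.

T = 4231 N, A_x = 2776 N, A_y = 1257 N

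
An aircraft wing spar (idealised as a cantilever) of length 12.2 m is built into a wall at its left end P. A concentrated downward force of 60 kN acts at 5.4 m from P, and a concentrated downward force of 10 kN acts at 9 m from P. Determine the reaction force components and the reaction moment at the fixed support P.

P_x = 0, P_y = 70.00 kN, M_P = 414.0 kN·m

ΣF_x = 0: P_x = 0.
ΣF_y = 0: P_y − 60 − 10 = 0 → P_y = 70.00 kN.
ΣM about P: M_P − 60·5.4 − 10·9 = 0 → M_P = 414.0 kN·m.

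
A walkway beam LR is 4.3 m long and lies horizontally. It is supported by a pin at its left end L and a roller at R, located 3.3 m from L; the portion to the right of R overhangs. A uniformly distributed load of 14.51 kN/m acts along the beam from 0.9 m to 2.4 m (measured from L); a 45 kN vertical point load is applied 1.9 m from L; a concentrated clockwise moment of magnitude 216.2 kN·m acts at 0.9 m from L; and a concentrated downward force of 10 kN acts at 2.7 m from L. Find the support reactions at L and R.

Resultant of the distributed load: 14.51 × 1.5 = 21.765 kN at 1.65 m from L.
ΣM about L: R_y·3.3 − (14.51·1.5)·1.65 − 45·1.9 − 216.2 − 10·2.7 = 0 → R_y = 364.61225/3.3 = 110.489 ≈ 110.5 kN.
ΣF_y = 0: L_y + 110.489 − 14.51·1.5 − 45 − 10 = 0 → L_y = -33.72 kN.
ΣF_x = 0: no horizontal applied forces, so L_x = 0.

L_x = 0, L_y = -33.72 kN, R_y = 110.5 kN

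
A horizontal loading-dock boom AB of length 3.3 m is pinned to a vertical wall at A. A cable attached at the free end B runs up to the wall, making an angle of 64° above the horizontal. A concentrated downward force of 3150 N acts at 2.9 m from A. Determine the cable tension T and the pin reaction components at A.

ΣM about A: T·sin64°·3.3 − 3150·2.9 = 0 → T = 9135/(3.3·0.898794) = 3079.88 ≈ 3080 N.
ΣF_x = 0: A_x − T·cos64° = 0 → A_x = 3079.88 × 0.438371 = 1350 N.
ΣF_y = 0: A_y + T·sin64° − 3150 = 0 → A_y = 3150 − 3079.88 × 0.898794 = 381.8 N.

T = 3080 N, A_x = 1350 N, A_y = 381.8 N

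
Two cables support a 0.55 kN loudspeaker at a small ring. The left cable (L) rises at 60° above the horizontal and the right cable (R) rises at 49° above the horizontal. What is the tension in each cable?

T_L = 0.3816 kN, T_R = 0.2908 kN

ΣF_x = 0: −T_L·cos60° + T_R·cos49° = 0 → T_R = 0.762127·T_L.
ΣF_y = 0: T_L·sin60° + T_R·sin49° = 0.55.
Substitute: T_L·(0.866025 + 0.762127·0.75471) = 0.55 → T_L = 0.381624 ≈ 0.3816 kN.
Then T_R = 0.762127 × 0.381624 = 0.2908 kN.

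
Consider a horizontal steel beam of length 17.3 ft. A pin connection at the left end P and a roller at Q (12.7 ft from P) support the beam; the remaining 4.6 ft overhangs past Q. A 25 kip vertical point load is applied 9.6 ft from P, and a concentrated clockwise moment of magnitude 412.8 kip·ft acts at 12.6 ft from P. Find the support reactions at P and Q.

Taking moments about P: Q_y·12.7 − 25·9.6 − 412.8 = 0 → Q_y = 652.8/12.7 = 51.4016 ≈ 51.40 kip.
ΣF_y = 0: P_y + 51.4016 − 25 = 0 → P_y = -26.40 kip.
ΣF_x = 0: no horizontal applied forces, so P_x = 0.

P_x = 0, P_y = -26.40 kip, Q_y = 51.40 kip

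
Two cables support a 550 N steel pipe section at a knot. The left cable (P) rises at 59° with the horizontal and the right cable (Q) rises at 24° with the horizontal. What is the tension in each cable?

ΣF_x = 0: −T_P·cos59° + T_Q·cos24° = 0 → T_Q = 0.563779·T_P.
ΣF_y = 0: T_P·sin59° + T_Q·sin24° = 550.
Substitute: T_P·(0.857167 + 0.563779·0.406737) = 550 → T_P = 506.223 ≈ 506.2 N.
Then T_Q = 0.563779 × 506.223 = 285.4 N.

T_P = 506.2 N, T_Q = 285.4 N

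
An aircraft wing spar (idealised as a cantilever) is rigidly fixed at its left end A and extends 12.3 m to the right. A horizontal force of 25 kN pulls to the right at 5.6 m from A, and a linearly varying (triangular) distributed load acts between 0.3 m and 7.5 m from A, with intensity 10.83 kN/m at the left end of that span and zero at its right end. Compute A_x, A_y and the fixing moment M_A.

Resultant of the triangular load: ½ × 10.83 × 7.2 = 38.988 kN, acting at 2.7 m from A (one-third of the span from the peak).
ΣF_x = 0: A_x + 25 = 0 → A_x = -25.00 kN.
ΣF_y = 0: A_y − ½·10.83·7.2 = 0 → A_y = 38.99 kN.
ΣM about A: M_A − (½·10.83·7.2)·2.7 = 0 → M_A = 105.3 kN·m.

A_x = -25.00 kN, A_y = 38.99 kN, M_A = 105.3 kN·m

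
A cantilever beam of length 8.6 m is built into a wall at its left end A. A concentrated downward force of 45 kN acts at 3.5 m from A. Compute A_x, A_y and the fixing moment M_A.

A_x = 0, A_y = 45.00 kN, M_A = 157.5 kN·m

ΣF_x = 0: A_x = 0.
ΣF_y = 0: A_y − 45 = 0 → A_y = 45.00 kN.
ΣM about A: M_A − 45·3.5 = 0 → M_A = 157.5 kN·m.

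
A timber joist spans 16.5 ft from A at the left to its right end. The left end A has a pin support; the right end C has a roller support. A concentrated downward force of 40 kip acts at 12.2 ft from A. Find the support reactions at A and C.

A_x = 0, A_y = 10.42 kip, C_y = 29.58 kip

Taking moments about A: C_y·16.5 − 40·12.2 = 0 → C_y = 488/16.5 = 29.5758 ≈ 29.58 kip.
ΣF_y = 0: A_y + 29.5758 − 40 = 0 → A_y = 10.42 kip.
ΣF_x = 0: no horizontal applied forces, so A_x = 0.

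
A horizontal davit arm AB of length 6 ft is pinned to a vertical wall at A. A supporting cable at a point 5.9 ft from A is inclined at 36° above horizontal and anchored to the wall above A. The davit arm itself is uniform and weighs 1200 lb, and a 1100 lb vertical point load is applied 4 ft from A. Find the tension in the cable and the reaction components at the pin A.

T = 2307 lb, A_x = 1866 lb, A_y = 944.1 lb

ΣM about A: T·sin36°·5.9 − 1200·3 − 1100·4 = 0 → T = 8000/(5.9·0.587785) = 2306.85 ≈ 2307 lb.
ΣF_x = 0: A_x − T·cos36° = 0 → A_x = 2306.85 × 0.809017 = 1866 lb.
ΣF_y = 0: A_y + T·sin36° − 1200 − 1100 = 0 → A_y = 2300 − 2306.85 × 0.587785 = 944.1 lb.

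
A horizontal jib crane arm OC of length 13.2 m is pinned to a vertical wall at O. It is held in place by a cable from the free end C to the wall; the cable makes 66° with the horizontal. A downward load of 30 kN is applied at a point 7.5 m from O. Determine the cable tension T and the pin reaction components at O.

ΣM about O: T·sin66°·13.2 − 30·7.5 = 0 → T = 225/(13.2·0.913545) = 18.6586 ≈ 18.66 kN.
ΣF_x = 0: O_x − T·cos66° = 0 → O_x = 18.6586 × 0.406737 = 7.589 kN.
ΣF_y = 0: O_y + T·sin66° − 30 = 0 → O_y = 30 − 18.6586 × 0.913545 = 12.95 kN.

T = 18.66 kN, O_x = 7.589 kN, O_y = 12.95 kN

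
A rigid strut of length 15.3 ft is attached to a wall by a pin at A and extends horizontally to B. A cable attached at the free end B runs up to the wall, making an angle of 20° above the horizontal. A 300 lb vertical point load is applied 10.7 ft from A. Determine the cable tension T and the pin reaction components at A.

T = 613.4 lb, A_x = 576.4 lb, A_y = 90.20 lb

ΣM about A: T·sin20°·15.3 − 300·10.7 = 0 → T = 3210/(15.3·0.34202) = 613.426 ≈ 613.4 lb.
ΣF_x = 0: A_x − T·cos20° = 0 → A_x = 613.426 × 0.939693 = 576.4 lb.
ΣF_y = 0: A_y + T·sin20° − 300 = 0 → A_y = 300 − 613.426 × 0.34202 = 90.20 lb.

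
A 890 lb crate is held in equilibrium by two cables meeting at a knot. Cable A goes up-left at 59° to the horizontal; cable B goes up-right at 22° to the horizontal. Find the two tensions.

ΣF_x = 0: −T_A·cos59° + T_B·cos22° = 0 → T_B = 0.555486·T_A.
ΣF_y = 0: T_A·sin59° + T_B·sin22° = 890.
Substitute: T_A·(0.857167 + 0.555486·0.374607) = 890 → T_A = 835.48 ≈ 835.5 lb.
Then T_B = 0.555486 × 835.48 = 464.1 lb.

T_A = 835.5 lb, T_B = 464.1 lb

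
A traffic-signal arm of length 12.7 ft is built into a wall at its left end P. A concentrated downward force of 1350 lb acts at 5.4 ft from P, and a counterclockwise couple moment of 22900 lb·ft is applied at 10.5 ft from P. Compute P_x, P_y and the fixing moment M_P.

P_x = 0, P_y = 1350 lb, M_P = -15610 lb·ft

ΣF_x = 0: P_x = 0.
ΣF_y = 0: P_y − 1350 = 0 → P_y = 1350 lb.
ΣM about P: M_P − 1350·5.4 + 22900 = 0 → M_P = -15610 lb·ft.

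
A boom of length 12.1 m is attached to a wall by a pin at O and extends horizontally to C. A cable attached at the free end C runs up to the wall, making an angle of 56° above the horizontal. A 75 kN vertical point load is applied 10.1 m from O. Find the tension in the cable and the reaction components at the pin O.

T = 75.51 kN, O_x = 42.23 kN, O_y = 12.40 kN

ΣM about O: T·sin56°·12.1 − 75·10.1 = 0 → T = 757.5/(12.1·0.829038) = 75.5132 ≈ 75.51 kN.
ΣF_x = 0: O_x − T·cos56° = 0 → O_x = 75.5132 × 0.559193 = 42.23 kN.
ΣF_y = 0: O_y + T·sin56° − 75 = 0 → O_y = 75 − 75.5132 × 0.829038 = 12.40 kN.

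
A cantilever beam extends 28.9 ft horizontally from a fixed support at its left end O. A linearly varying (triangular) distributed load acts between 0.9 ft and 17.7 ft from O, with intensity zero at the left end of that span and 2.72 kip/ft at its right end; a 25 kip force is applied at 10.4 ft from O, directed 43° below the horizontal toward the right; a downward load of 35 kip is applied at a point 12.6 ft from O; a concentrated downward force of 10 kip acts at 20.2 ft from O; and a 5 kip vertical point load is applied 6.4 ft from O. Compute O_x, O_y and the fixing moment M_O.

O_x = -18.28 kip, O_y = 89.90 kip, M_O = 1129 kip·ft

Resultant of the triangular load: ½ × 2.72 × 16.8 = 22.848 kip, acting at 12.1 ft from O (one-third of the span from the peak).
ΣF_x = 0: O_x + 25·cos43° = 0 → O_x = -18.28 kip.
ΣF_y = 0: O_y − ½·2.72·16.8 − 25·sin43° − 35 − 10 − 5 = 0 → O_y = 89.90 kip.
ΣM about O: M_O − (½·2.72·16.8)·12.1 − 25·sin43°·10.4 − 35·12.6 − 10·20.2 − 5·6.4 = 0 → M_O = 1129 kip·ft.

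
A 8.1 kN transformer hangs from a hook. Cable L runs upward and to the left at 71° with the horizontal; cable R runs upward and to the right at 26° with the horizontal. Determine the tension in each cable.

ΣF_x = 0: −T_L·cos71° + T_R·cos26° = 0 → T_R = 0.362228·T_L.
ΣF_y = 0: T_L·sin71° + T_R·sin26° = 8.1.
Substitute: T_L·(0.945519 + 0.362228·0.438371) = 8.1 → T_L = 7.3349 ≈ 7.335 kN.
Then T_R = 0.362228 × 7.3349 = 2.657 kN.

T_L = 7.335 kN, T_R = 2.657 kN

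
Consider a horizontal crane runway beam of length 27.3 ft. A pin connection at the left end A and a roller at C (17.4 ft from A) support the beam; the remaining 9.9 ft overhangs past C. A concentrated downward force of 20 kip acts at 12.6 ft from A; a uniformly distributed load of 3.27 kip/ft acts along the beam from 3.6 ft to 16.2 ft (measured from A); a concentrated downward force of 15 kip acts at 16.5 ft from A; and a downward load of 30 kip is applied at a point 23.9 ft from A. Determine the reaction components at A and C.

A_x = 0, A_y = 12.85 kip, C_y = 93.36 kip

Resultant of the distributed load: 3.27 × 12.6 = 41.202 kip at 9.9 ft from A.
ΣM about A: C_y·17.4 − 20·12.6 − (3.27·12.6)·9.9 − 15·16.5 − 30·23.9 = 0 → C_y = 1624.3998/17.4 = 93.3563 ≈ 93.36 kip.
ΣF_y = 0: A_y + 93.3563 − 20 − 3.27·12.6 − 15 − 30 = 0 → A_y = 12.85 kip.
ΣF_x = 0: no horizontal applied forces, so A_x = 0.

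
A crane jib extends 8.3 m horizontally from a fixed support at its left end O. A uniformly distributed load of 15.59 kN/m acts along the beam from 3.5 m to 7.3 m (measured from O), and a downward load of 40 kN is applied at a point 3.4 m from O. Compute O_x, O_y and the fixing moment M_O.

Resultant of the distributed load: 15.59 × 3.8 = 59.242 kN at 5.4 m from O.
ΣF_x = 0: O_x = 0.
ΣF_y = 0: O_y − 15.59·3.8 − 40 = 0 → O_y = 99.24 kN.
ΣM about O: M_O − (15.59·3.8)·5.4 − 40·3.4 = 0 → M_O = 455.9 kN·m.

O_x = 0, O_y = 99.24 kN, M_O = 455.9 kN·m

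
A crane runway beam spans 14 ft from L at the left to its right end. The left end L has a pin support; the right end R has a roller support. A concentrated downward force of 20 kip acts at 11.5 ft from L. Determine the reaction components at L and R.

L_x = 0, L_y = 3.571 kip, R_y = 16.43 kip

Taking moments about L: R_y·14 − 20·11.5 = 0 → R_y = 230/14 = 16.4286 ≈ 16.43 kip.
ΣF_y = 0: L_y + 16.4286 − 20 = 0 → L_y = 3.571 kip.
ΣF_x = 0: no horizontal applied forces, so L_x = 0.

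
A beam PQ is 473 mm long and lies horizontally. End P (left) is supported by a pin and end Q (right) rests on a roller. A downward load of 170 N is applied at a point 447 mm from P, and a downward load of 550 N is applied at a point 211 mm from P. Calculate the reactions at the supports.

P_x = 0, P_y = 314.0 N, Q_y = 406.0 N

ΣM about P: Q_y·473 − 170·447 − 550·211 = 0 → Q_y = 192040/473 = 406.004 ≈ 406.0 N.
ΣF_y = 0: P_y + 406.004 − 170 − 550 = 0 → P_y = 314.0 N.
ΣF_x = 0: no horizontal applied forces, so P_x = 0.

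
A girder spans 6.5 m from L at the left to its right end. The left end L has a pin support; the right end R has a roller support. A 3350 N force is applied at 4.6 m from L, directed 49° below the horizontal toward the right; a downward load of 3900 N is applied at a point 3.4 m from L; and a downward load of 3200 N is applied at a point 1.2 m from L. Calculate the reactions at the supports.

Taking moments about L: R_y·6.5 − 3350·sin49°·4.6 − 3900·3.4 − 3200·1.2 = 0 → R_y = 28730.1/6.5 = 4420.02 ≈ 4420 N.
ΣF_y = 0: L_y + 4420.02 − 3350·sin49° − 3900 − 3200 = 0 → L_y = 5208 N.
ΣF_x = 0: L_x + 3350·cos49° = 0 → L_x = -2198 N.

L_x = -2198 N, L_y = 5208 N, R_y = 4420 N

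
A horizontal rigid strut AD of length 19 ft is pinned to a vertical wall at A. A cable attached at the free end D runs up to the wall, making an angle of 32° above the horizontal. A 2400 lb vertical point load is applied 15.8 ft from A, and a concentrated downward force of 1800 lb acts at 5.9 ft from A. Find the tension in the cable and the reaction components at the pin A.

T = 4821 lb, A_x = 4088 lb, A_y = 1645 lb

ΣM about A: T·sin32°·19 − 2400·15.8 − 1800·5.9 = 0 → T = 48540/(19·0.529919) = 4820.99 ≈ 4821 lb.
ΣF_x = 0: A_x − T·cos32° = 0 → A_x = 4820.99 × 0.848048 = 4088 lb.
ΣF_y = 0: A_y + T·sin32° − 2400 − 1800 = 0 → A_y = 4200 − 4820.99 × 0.529919 = 1645 lb.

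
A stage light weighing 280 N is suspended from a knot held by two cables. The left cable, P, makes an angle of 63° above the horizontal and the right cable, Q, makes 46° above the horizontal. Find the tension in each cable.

T_P = 205.7 N, T_Q = 134.4 N

ΣF_x = 0: −T_P·cos63° + T_Q·cos46° = 0 → T_Q = 0.653545·T_P.
ΣF_y = 0: T_P·sin63° + T_Q·sin46° = 280.
Substitute: T_P·(0.891007 + 0.653545·0.71934) = 280 → T_P = 205.712 ≈ 205.7 N.
Then T_Q = 0.653545 × 205.712 = 134.4 N.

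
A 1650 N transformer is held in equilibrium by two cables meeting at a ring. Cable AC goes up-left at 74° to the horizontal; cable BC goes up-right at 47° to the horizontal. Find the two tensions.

ΣF_x = 0: −T_AC·cos74° + T_BC·cos47° = 0 → T_BC = 0.404161·T_AC.
ΣF_y = 0: T_AC·sin74° + T_BC·sin47° = 1650.
Substitute: T_AC·(0.961262 + 0.404161·0.731354) = 1650 → T_AC = 1312.81 ≈ 1313 N.
Then T_BC = 0.404161 × 1312.81 = 530.6 N.

T_AC = 1313 N, T_BC = 530.6 N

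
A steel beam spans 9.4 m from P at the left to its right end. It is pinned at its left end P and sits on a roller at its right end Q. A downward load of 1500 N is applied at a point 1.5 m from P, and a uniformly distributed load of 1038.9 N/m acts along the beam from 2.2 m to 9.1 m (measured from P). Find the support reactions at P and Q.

P_x = 0, P_y = 4120 N, Q_y = 4548 N

Resultant of the distributed load: 1038.9 × 6.9 = 7168.41 N at 5.65 m from P.
Moments about P: Q_y·9.4 − 1500·1.5 − (1038.9·6.9)·5.65 = 0 → Q_y = 42751.5165/9.4 = 4548.03 ≈ 4548 N.
ΣF_y = 0: P_y + 4548.03 − 1500 − 1038.9·6.9 = 0 → P_y = 4120 N.
ΣF_x = 0: no horizontal applied forces, so P_x = 0.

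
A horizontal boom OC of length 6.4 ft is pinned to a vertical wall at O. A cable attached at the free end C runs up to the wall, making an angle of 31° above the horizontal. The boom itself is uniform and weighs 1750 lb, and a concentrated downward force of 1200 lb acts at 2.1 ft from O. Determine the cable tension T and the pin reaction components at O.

T = 2463 lb, O_x = 2112 lb, O_y = 1681 lb

ΣM about O: T·sin31°·6.4 − 1750·3.2 − 1200·2.1 = 0 → T = 8120/(6.4·0.515038) = 2463.41 ≈ 2463 lb.
ΣF_x = 0: O_x − T·cos31° = 0 → O_x = 2463.41 × 0.857167 = 2112 lb.
ΣF_y = 0: O_y + T·sin31° − 1750 − 1200 = 0 → O_y = 2950 − 2463.41 × 0.515038 = 1681 lb.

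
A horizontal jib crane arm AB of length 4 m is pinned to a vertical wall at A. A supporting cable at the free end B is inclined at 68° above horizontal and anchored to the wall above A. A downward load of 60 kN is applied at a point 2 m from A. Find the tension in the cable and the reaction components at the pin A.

T = 32.36 kN, A_x = 12.12 kN, A_y = 30.00 kN

ΣM about A: T·sin68°·4 − 60·2 = 0 → T = 120/(4·0.927184) = 32.356 ≈ 32.36 kN.
ΣF_x = 0: A_x − T·cos68° = 0 → A_x = 32.356 × 0.374607 = 12.12 kN.
ΣF_y = 0: A_y + T·sin68° − 60 = 0 → A_y = 60 − 32.356 × 0.927184 = 30.00 kN.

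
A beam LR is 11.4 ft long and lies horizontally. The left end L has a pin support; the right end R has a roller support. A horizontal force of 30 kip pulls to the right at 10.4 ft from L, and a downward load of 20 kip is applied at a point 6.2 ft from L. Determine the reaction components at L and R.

L_x = -30.00 kip, L_y = 9.123 kip, R_y = 10.88 kip

Taking moments about L: R_y·11.4 − 20·6.2 = 0 → R_y = 124/11.4 = 10.8772 ≈ 10.88 kip.
ΣF_y = 0: L_y + 10.8772 − 20 = 0 → L_y = 9.123 kip.
ΣF_x = 0: L_x + 30 = 0 → L_x = -30.00 kip.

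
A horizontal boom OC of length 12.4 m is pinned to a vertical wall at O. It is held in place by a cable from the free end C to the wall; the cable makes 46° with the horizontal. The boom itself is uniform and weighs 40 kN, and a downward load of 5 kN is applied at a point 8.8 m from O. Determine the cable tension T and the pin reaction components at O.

T = 32.74 kN, O_x = 22.74 kN, O_y = 21.45 kN

ΣM about O: T·sin46°·12.4 − 40·6.2 − 5·8.8 = 0 → T = 292/(12.4·0.71934) = 32.7361 ≈ 32.74 kN.
ΣF_x = 0: O_x − T·cos46° = 0 → O_x = 32.7361 × 0.694658 = 22.74 kN.
ΣF_y = 0: O_y + T·sin46° − 40 − 5 = 0 → O_y = 45 − 32.7361 × 0.71934 = 21.45 kN.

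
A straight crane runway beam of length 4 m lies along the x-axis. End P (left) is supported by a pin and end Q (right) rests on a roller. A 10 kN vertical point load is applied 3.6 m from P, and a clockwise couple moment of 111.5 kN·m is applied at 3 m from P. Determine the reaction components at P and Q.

P_x = 0, P_y = -26.88 kN, Q_y = 36.88 kN

Taking moments about P: Q_y·4 − 10·3.6 − 111.5 = 0 → Q_y = 147.5/4 = 36.875 ≈ 36.88 kN.
ΣF_y = 0: P_y + 36.875 − 10 = 0 → P_y = -26.88 kN.
ΣF_x = 0: no horizontal applied forces, so P_x = 0.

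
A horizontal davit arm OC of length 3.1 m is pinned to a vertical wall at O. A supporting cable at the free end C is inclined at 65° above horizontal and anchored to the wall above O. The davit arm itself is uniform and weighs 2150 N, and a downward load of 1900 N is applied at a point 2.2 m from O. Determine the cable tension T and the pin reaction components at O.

T = 2674 N, O_x = 1130 N, O_y = 1627 N

ΣM about O: T·sin65°·3.1 − 2150·1.55 − 1900·2.2 = 0 → T = 7512.5/(3.1·0.906308) = 2673.91 ≈ 2674 N.
ΣF_x = 0: O_x − T·cos65° = 0 → O_x = 2673.91 × 0.422618 = 1130 N.
ΣF_y = 0: O_y + T·sin65° − 2150 − 1900 = 0 → O_y = 4050 − 2673.91 × 0.906308 = 1627 N.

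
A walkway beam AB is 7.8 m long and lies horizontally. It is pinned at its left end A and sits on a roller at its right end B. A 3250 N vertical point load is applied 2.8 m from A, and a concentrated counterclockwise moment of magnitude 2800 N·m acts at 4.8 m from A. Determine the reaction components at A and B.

A_x = 0, A_y = 2442 N, B_y = 807.7 N

Moments about A: B_y·7.8 − 3250·2.8 + 2800 = 0 → B_y = 6300/7.8 = 807.692 ≈ 807.7 N.
ΣF_y = 0: A_y + 807.692 − 3250 = 0 → A_y = 2442 N.
ΣF_x = 0: no horizontal applied forces, so A_x = 0.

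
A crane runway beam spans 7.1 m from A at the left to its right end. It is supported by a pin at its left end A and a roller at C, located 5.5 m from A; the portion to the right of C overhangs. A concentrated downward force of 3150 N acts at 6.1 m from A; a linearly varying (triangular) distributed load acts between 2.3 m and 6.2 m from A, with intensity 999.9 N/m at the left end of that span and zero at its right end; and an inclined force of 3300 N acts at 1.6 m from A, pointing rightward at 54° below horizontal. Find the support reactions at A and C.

Resultant of the triangular load: ½ × 999.9 × 3.9 = 1949.805 N, acting at 3.6 m from A (one-third of the span from the peak).
Moments about A: C_y·5.5 − 3150·6.1 − (½·999.9·3.9)·3.6 − 3300·sin54°·1.6 = 0 → C_y = 30505.9/5.5 = 5546.53 ≈ 5547 N.
ΣF_y = 0: A_y + 5546.53 − 3150 − ½·999.9·3.9 − 3300·sin54° = 0 → A_y = 2223 N.
ΣF_x = 0: A_x + 3300·cos54° = 0 → A_x = -1940 N.

A_x = -1940 N, A_y = 2223 N, C_y = 5547 N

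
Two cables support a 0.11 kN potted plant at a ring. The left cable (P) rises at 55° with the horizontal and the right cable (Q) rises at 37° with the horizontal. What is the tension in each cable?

ΣF_x = 0: −T_P·cos55° + T_Q·cos37° = 0 → T_Q = 0.718196·T_P.
ΣF_y = 0: T_P·sin55° + T_Q·sin37° = 0.11.
Substitute: T_P·(0.819152 + 0.718196·0.601815) = 0.11 → T_P = 0.0879034 ≈ 0.08790 kN.
Then T_Q = 0.718196 × 0.0879034 = 0.06313 kN.

T_P = 0.08790 kN, T_Q = 0.06313 kN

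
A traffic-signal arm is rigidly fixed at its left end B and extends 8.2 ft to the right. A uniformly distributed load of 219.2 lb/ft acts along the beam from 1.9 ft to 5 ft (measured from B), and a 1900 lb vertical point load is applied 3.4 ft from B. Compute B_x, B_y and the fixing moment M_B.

Resultant of the distributed load: 219.2 × 3.1 = 679.52 lb at 3.45 ft from B.
ΣF_x = 0: B_x = 0.
ΣF_y = 0: B_y − 219.2·3.1 − 1900 = 0 → B_y = 2580 lb.
ΣM about B: M_B − (219.2·3.1)·3.45 − 1900·3.4 = 0 → M_B = 8804 lb·ft.

B_x = 0, B_y = 2580 lb, M_B = 8804 lb·ft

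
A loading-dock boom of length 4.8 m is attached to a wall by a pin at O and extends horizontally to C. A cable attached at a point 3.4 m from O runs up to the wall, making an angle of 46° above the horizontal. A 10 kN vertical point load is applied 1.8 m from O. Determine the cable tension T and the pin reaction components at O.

T = 7.360 kN, O_x = 5.112 kN, O_y = 4.706 kN

ΣM about O: T·sin46°·3.4 − 10·1.8 = 0 → T = 18/(3.4·0.71934) = 7.35969 ≈ 7.360 kN.
ΣF_x = 0: O_x − T·cos46° = 0 → O_x = 7.35969 × 0.694658 = 5.112 kN.
ΣF_y = 0: O_y + T·sin46° − 10 = 0 → O_y = 10 − 7.35969 × 0.71934 = 4.706 kN.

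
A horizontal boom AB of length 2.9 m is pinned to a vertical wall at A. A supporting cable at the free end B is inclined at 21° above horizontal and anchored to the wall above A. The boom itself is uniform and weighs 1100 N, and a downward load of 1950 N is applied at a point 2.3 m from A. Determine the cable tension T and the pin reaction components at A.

ΣM about A: T·sin21°·2.9 − 1100·1.45 − 1950·2.3 = 0 → T = 6080/(2.9·0.358368) = 5850.28 ≈ 5850 N.
ΣF_x = 0: A_x − T·cos21° = 0 → A_x = 5850.28 × 0.93358 = 5462 N.
ΣF_y = 0: A_y + T·sin21° − 1100 − 1950 = 0 → A_y = 3050 − 5850.28 × 0.358368 = 953.4 N.

T = 5850 N, A_x = 5462 N, A_y = 953.4 N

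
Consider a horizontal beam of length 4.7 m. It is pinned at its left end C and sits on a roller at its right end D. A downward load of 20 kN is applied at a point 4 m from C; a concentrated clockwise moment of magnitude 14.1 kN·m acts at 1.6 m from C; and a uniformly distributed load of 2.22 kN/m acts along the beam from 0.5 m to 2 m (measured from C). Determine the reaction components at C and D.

Resultant of the distributed load: 2.22 × 1.5 = 3.33 kN at 1.25 m from C.
ΣM about C: D_y·4.7 − 20·4 − 14.1 − (2.22·1.5)·1.25 = 0 → D_y = 98.2625/4.7 = 20.9069 ≈ 20.91 kN.
ΣF_y = 0: C_y + 20.9069 − 20 − 2.22·1.5 = 0 → C_y = 2.423 kN.
ΣF_x = 0: no horizontal applied forces, so C_x = 0.

C_x = 0, C_y = 2.423 kN, D_y = 20.91 kN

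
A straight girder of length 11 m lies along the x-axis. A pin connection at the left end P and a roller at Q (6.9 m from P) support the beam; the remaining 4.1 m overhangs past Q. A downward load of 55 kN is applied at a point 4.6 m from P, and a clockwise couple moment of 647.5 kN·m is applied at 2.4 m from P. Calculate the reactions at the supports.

P_x = 0, P_y = -75.51 kN, Q_y = 130.5 kN

Taking moments about P: Q_y·6.9 − 55·4.6 − 647.5 = 0 → Q_y = 900.5/6.9 = 130.507 ≈ 130.5 kN.
ΣF_y = 0: P_y + 130.507 − 55 = 0 → P_y = -75.51 kN.
ΣF_x = 0: no horizontal applied forces, so P_x = 0.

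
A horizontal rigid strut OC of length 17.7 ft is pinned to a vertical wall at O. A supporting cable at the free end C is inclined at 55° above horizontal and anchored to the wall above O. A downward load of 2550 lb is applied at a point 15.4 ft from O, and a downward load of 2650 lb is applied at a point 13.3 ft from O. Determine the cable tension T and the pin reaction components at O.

T = 5139 lb, O_x = 2948 lb, O_y = 990.1 lb

ΣM about O: T·sin55°·17.7 − 2550·15.4 − 2650·13.3 = 0 → T = 74515/(17.7·0.819152) = 5139.32 ≈ 5139 lb.
ΣF_x = 0: O_x − T·cos55° = 0 → O_x = 5139.32 × 0.573576 = 2948 lb.
ΣF_y = 0: O_y + T·sin55° − 2550 − 2650 = 0 → O_y = 5200 − 5139.32 × 0.819152 = 990.1 lb.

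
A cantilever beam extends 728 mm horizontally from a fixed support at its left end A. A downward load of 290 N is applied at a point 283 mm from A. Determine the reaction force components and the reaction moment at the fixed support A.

A_x = 0, A_y = 290.0 N, M_A = 82070 N·mm

ΣF_x = 0: A_x = 0.
ΣF_y = 0: A_y − 290 = 0 → A_y = 290.0 N.
ΣM about A: M_A − 290·283 = 0 → M_A = 82070 N·mm.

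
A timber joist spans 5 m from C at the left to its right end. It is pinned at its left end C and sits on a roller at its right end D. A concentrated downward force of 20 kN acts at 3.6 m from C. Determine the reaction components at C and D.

C_x = 0, C_y = 5.600 kN, D_y = 14.40 kN

Taking moments about C: D_y·5 − 20·3.6 = 0 → D_y = 72/5 = 14.40 kN.
ΣF_y = 0: C_y + 14.4 − 20 = 0 → C_y = 5.600 kN.
ΣF_x = 0: no horizontal applied forces, so C_x = 0.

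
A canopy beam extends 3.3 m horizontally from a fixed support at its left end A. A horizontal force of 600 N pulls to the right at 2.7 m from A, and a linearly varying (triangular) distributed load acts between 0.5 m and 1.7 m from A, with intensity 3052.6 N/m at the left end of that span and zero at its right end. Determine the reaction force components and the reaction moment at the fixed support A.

Resultant of the triangular load: ½ × 3052.6 × 1.2 = 1831.56 N, acting at 0.9 m from A (one-third of the span from the peak).
ΣF_x = 0: A_x + 600 = 0 → A_x = -600.0 N.
ΣF_y = 0: A_y − ½·3052.6·1.2 = 0 → A_y = 1832 N.
ΣM about A: M_A − (½·3052.6·1.2)·0.9 = 0 → M_A = 1648 N·m.

A_x = -600.0 N, A_y = 1832 N, M_A = 1648 N·m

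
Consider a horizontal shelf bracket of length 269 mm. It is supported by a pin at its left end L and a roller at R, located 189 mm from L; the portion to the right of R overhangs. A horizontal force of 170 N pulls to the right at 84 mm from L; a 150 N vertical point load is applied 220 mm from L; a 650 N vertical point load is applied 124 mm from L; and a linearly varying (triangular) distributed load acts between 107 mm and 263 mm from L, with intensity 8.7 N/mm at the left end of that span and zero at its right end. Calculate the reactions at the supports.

Resultant of the triangular load: ½ × 8.7 × 156 = 678.6 N, acting at 159 mm from L (one-third of the span from the peak).
ΣM about L: R_y·189 − 150·220 − 650·124 − (½·8.7·156)·159 = 0 → R_y = 221497.4/189 = 1171.94 ≈ 1172 N.
ΣF_y = 0: L_y + 1171.94 − 150 − 650 − ½·8.7·156 = 0 → L_y = 306.7 N.
ΣF_x = 0: L_x + 170 = 0 → L_x = -170.0 N.

L_x = -170.0 N, L_y = 306.7 N, R_y = 1172 N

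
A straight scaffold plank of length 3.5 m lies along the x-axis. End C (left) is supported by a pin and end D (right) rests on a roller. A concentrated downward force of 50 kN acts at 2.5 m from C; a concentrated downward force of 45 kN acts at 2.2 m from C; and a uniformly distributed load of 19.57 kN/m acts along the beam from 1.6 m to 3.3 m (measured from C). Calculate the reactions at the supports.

Resultant of the distributed load: 19.57 × 1.7 = 33.269 kN at 2.45 m from C.
Moments about C: D_y·3.5 − 50·2.5 − 45·2.2 − (19.57·1.7)·2.45 = 0 → D_y = 305.50905/3.5 = 87.2883 ≈ 87.29 kN.
ΣF_y = 0: C_y + 87.2883 − 50 − 45 − 19.57·1.7 = 0 → C_y = 40.98 kN.
ΣF_x = 0: no horizontal applied forces, so C_x = 0.

C_x = 0, C_y = 40.98 kN, D_y = 87.29 kN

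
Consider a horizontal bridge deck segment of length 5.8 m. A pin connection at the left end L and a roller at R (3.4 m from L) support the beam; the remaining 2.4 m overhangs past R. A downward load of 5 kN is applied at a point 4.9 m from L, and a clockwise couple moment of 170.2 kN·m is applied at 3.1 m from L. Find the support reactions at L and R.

L_x = 0, L_y = -52.26 kN, R_y = 57.26 kN

ΣM about L: R_y·3.4 − 5·4.9 − 170.2 = 0 → R_y = 194.7/3.4 = 57.2647 ≈ 57.26 kN.
ΣF_y = 0: L_y + 57.2647 − 5 = 0 → L_y = -52.26 kN.
ΣF_x = 0: no horizontal applied forces, so L_x = 0.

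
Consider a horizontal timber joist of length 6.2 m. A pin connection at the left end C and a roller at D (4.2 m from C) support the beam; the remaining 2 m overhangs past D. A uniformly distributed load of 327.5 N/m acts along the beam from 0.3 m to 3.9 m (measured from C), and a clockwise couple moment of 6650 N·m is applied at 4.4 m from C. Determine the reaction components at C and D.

Resultant of the distributed load: 327.5 × 3.6 = 1179 N at 2.1 m from C.
Moments about C: D_y·4.2 − (327.5·3.6)·2.1 − 6650 = 0 → D_y = 9125.9/4.2 = 2172.83 ≈ 2173 N.
ΣF_y = 0: C_y + 2172.83 − 327.5·3.6 = 0 → C_y = -993.8 N.
ΣF_x = 0: no horizontal applied forces, so C_x = 0.

C_x = 0, C_y = -993.8 N, D_y = 2173 N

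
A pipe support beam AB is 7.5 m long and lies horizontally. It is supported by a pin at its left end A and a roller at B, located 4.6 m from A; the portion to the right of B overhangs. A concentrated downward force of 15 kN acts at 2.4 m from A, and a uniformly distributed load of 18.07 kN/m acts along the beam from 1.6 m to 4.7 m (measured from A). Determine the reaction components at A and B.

A_x = 0, A_y = 24.83 kN, B_y = 46.19 kN

Resultant of the distributed load: 18.07 × 3.1 = 56.017 kN at 3.15 m from A.
Taking moments about A: B_y·4.6 − 15·2.4 − (18.07·3.1)·3.15 = 0 → B_y = 212.45355/4.6 = 46.1856 ≈ 46.19 kN.
ΣF_y = 0: A_y + 46.1856 − 15 − 18.07·3.1 = 0 → A_y = 24.83 kN.
ΣF_x = 0: no horizontal applied forces, so A_x = 0.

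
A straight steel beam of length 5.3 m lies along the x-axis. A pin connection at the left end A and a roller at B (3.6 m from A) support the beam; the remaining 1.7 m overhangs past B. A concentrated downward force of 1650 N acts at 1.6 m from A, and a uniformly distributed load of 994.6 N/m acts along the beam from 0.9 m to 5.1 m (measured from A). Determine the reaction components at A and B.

Resultant of the distributed load: 994.6 × 4.2 = 4177.32 N at 3 m from A.
Moments about A: B_y·3.6 − 1650·1.6 − (994.6·4.2)·3 = 0 → B_y = 15171.96/3.6 = 4214.43 ≈ 4214 N.
ΣF_y = 0: A_y + 4214.43 − 1650 − 994.6·4.2 = 0 → A_y = 1613 N.
ΣF_x = 0: no horizontal applied forces, so A_x = 0.

A_x = 0, A_y = 1613 N, B_y = 4214 N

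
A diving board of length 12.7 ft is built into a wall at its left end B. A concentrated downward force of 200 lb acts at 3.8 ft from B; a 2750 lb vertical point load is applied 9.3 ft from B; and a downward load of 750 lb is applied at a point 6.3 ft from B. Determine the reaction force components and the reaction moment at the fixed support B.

ΣF_x = 0: B_x = 0.
ΣF_y = 0: B_y − 200 − 2750 − 750 = 0 → B_y = 3700 lb.
ΣM about B: M_B − 200·3.8 − 2750·9.3 − 750·6.3 = 0 → M_B = 31060 lb·ft.

B_x = 0, B_y = 3700 lb, M_B = 31060 lb·ft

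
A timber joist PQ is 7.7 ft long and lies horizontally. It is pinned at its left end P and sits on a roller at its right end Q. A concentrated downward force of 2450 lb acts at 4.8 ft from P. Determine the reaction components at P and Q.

P_x = 0, P_y = 922.7 lb, Q_y = 1527 lb

Taking moments about P: Q_y·7.7 − 2450·4.8 = 0 → Q_y = 11760/7.7 = 1527.27 ≈ 1527 lb.
ΣF_y = 0: P_y + 1527.27 − 2450 = 0 → P_y = 922.7 lb.
ΣF_x = 0: no horizontal applied forces, so P_x = 0.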